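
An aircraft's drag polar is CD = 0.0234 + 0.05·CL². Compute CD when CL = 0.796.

CD = 0.0234 + 0.05 × 0.796² = 0.0234 + 0.03168 = 0.0551

CD = 0.0551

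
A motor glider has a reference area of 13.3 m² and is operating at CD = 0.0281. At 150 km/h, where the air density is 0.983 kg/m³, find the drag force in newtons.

Convert speed: v = 150 km/h ÷ 3.6 = 41.67 m/s.
Dynamic pressure q = ½ρv² = ½ × 0.983 × 41.67² = 853.3 Pa.
D = q·S·CD = 853.3 × 13.3 × 0.0281 = 319 N

D = 319 N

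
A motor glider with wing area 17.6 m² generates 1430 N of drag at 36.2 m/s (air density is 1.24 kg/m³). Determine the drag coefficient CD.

CD = 0.1

From D = ½ρv²S·CD, rearranging gives CD = 2D/(ρv²S).
CD = 2 × 1430 / (1.24 × 36.2² × 17.6) = 0.1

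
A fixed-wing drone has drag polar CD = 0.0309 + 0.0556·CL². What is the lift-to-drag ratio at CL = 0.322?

CD = 0.0309 + 0.0556 × 0.322² = 0.03666
L/D = CL/CD = 0.322 / 0.03666 = 8.78

L/D = 8.78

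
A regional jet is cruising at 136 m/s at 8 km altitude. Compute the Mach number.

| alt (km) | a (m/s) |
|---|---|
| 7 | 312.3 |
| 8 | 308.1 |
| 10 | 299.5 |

At 8 km, from the table: a = 308.1 m/s.
M = v/a = 136 / 308.1 = 0.441

M = 0.441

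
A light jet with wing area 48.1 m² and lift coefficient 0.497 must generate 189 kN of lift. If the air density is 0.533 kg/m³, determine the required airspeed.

L = ½ρv²S·CL ⇒ v = √(2L/(ρ·S·CL))
v = √(2 × 1.89×10^5 / (0.533 × 48.1 × 0.497)) = √29670 = 172 m/s

v = 172 m/s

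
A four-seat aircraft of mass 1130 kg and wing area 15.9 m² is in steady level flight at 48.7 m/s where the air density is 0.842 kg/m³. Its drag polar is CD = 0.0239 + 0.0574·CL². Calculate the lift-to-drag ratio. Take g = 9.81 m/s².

Weight W = mg = 1130 × 9.81 = 11085 N; in level flight L = W.
Dynamic pressure q = 0.5 × 0.842 × 48.7² = 998.5 Pa.
Required CL = L/(qS) = 11085/(998.5·15.9) = 0.6982.
CD = 0.0239 + 0.0574 × 0.6982² = 0.05189.
L/D = CL/CD = 0.6982 / 0.05189 = 13.5

L/D = 13.5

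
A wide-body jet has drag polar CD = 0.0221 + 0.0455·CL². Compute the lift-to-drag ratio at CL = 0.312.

CD = 0.0221 + 0.0455 × 0.312² = 0.02653
L/D = CL/CD = 0.312 / 0.02653 = 11.8

L/D = 11.8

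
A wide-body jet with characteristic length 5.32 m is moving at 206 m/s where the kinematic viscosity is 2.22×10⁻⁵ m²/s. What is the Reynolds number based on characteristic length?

Re = 4.94×10^7

Re = v·c/ν = 206 × 5.32 / (2.22×10⁻⁵) = 4.94×10^7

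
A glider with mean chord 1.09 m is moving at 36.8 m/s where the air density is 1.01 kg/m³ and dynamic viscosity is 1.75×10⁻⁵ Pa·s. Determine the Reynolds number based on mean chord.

Re = 2.32×10^6

Re = ρ·v·c/μ = 1.01 × 36.8 × 1.09 / (1.75×10⁻⁵) = 2.32×10^6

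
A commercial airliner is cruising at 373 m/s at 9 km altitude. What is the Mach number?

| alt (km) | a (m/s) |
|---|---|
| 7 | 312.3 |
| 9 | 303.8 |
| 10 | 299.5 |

At 9 km, from the table: a = 303.8 m/s.
M = v/a = 373 / 303.8 = 1.23

M = 1.23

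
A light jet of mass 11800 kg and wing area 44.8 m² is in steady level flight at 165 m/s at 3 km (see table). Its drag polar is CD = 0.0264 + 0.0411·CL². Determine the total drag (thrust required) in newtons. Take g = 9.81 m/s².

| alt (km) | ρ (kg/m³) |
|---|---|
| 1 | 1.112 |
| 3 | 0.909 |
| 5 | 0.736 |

At 3 km, from the table: ρ = 0.909 kg/m³.
In steady level flight, lift balances weight: W = mg = 11800 × 9.81 = 1.1576×10^5 N.
q = ½ρv² = ½ × 0.909 × 165² = 12370 Pa.
CL = W/(q·S) = 1.1576×10^5 / (12370 × 44.8) = 0.2088.
CD = 0.0264 + 0.0411 × 0.2088² = 0.02819.
D = q·S·CD = 12370 × 44.8 × 0.02819 = 15630 N

D = 15600 N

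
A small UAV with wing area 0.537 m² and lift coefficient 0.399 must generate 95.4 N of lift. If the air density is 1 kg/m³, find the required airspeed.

L = ½ρv²S·CL ⇒ v = √(2L/(ρ·S·CL))
v = √(2 × 95.4 / (1 × 0.537 × 0.399)) = √890.5 = 29.8 m/s

v = 29.8 m/s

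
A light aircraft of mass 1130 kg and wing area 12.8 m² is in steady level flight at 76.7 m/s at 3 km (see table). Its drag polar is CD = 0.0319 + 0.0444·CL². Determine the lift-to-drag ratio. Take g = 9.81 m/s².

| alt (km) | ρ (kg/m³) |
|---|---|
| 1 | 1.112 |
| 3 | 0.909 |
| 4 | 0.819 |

At 3 km, from the table: ρ = 0.909 kg/m³.
Weight W = mg = 1130 × 9.81 = 11085 N; in level flight L = W.
Dynamic pressure q = 0.5 × 0.909 × 76.7² = 2674 Pa.
Required CL = L/(qS) = 11085/(2674·12.8) = 0.3239.
CD = 0.0319 + 0.0444 × 0.3239² = 0.03656.
L/D = CL/CD = 0.3239 / 0.03656 = 8.86

L/D = 8.86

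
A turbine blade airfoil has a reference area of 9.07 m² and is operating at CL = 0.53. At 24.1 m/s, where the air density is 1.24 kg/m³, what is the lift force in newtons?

L = 1730 N

Dynamic pressure q = ½ρv² = ½ × 1.24 × 24.1² = 360.1 Pa.
L = q·S·CL = 360.1 × 9.07 × 0.53 = 1730 N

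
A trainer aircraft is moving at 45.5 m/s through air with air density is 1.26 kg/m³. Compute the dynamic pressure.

q = 1300 Pa

q = ½ρv² = ½ × 1.26 × 45.5² = 1300 Pa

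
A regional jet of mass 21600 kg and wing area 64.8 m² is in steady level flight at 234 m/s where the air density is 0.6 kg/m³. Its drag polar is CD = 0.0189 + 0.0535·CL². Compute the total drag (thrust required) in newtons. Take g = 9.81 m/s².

D = 22400 N

Weight W = mg = 21600 × 9.81 = 2.119×10^5 N; in level flight L = W.
q = ½ρv² = ½ × 0.6 × 234² = 16430 Pa.
Required CL = L/(qS) = 2.119×10^5/(16430·64.8) = 0.1991.
CD = 0.0189 + 0.0535 × 0.1991² = 0.02102.
D = q·S·CD = 16430 × 64.8 × 0.02102 = 22370 N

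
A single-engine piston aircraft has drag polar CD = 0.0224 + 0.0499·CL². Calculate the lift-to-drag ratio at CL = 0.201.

L/D = 8.23

CD = 0.0224 + 0.0499 × 0.201² = 0.02442
L/D = CL/CD = 0.201 / 0.02442 = 8.23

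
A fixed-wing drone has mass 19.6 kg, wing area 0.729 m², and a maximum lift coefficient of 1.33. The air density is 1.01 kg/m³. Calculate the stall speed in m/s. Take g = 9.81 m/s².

V_stall = 19.8 m/s

Weight W = mg = 19.6 × 9.81 = 192.3 N.
V_stall = √(2W/(ρ·S·CL,max)) = √(2 × 192.3 / (1.01 × 0.729 × 1.33))
V_stall = √392.7 = 19.8 m/s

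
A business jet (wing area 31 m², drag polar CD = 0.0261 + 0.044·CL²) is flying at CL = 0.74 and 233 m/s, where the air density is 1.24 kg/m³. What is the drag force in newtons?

D = 52400 N

CD = 0.0261 + 0.044 × 0.74² = 0.05019
D = ½ρv²S·CD = ½ × 1.24 × 233² × 31 × 0.05019 = 52400 N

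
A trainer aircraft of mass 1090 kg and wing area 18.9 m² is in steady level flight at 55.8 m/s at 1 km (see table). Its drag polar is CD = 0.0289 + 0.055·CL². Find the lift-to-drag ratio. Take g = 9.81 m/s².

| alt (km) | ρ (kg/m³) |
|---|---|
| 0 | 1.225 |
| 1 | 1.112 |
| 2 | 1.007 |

At 1 km, from the table: ρ = 1.112 kg/m³.
Level flight ⇒ L = W = m·g = 1090 × 9.81 = 10693 N.
Dynamic pressure q = 0.5 × 1.112 × 55.8² = 1731 Pa.
CL = W/(q·S) = 10693 / (1731 × 18.9) = 0.3268.
CD = 0.0289 + 0.055 × 0.3268² = 0.03477.
L/D = CL/CD = 0.3268 / 0.03477 = 9.4

L/D = 9.4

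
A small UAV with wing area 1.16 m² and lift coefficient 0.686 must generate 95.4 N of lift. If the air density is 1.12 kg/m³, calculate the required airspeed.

L = ½ρv²S·CL ⇒ v = √(2L/(ρ·S·CL))
v = √(2 × 95.4 / (1.12 × 1.16 × 0.686)) = √214.1 = 14.6 m/s

v = 14.6 m/s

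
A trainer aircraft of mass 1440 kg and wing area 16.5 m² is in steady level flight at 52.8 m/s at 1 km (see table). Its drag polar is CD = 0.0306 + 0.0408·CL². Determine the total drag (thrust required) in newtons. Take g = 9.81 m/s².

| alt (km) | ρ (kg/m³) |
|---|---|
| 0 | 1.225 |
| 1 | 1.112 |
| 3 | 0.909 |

D = 1100 N

At 1 km, from the table: ρ = 1.112 kg/m³.
Weight W = mg = 1440 × 9.81 = 14126 N; in level flight L = W.
Dynamic pressure q = 0.5 × 1.112 × 52.8² = 1550 Pa.
Required CL = L/(qS) = 14126/(1550·16.5) = 0.5523.
CD = 0.0306 + 0.0408 × 0.5523² = 0.04305.
D = q·S·CD = 1550 × 16.5 × 0.04305 = 1101 N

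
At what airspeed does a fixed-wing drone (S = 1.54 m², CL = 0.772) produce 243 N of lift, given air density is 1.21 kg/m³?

v = 18.4 m/s

L = ½ρv²S·CL ⇒ v = √(2L/(ρ·S·CL))
v = √(2 × 243 / (1.21 × 1.54 × 0.772)) = √337.8 = 18.4 m/s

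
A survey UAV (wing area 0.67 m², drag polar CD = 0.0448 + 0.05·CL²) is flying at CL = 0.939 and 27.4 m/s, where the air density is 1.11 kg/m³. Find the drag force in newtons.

CD = 0.0448 + 0.05 × 0.939² = 0.08889
D = ½ρv²S·CD = ½ × 1.11 × 27.4² × 0.67 × 0.08889 = 24.8 N

D = 24.8 N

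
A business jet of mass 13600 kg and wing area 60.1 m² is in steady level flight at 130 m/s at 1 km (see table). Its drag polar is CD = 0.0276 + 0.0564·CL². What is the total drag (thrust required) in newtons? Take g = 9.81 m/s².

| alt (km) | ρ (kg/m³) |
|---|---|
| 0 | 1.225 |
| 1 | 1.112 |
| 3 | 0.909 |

D = 17400 N

At 1 km, from the table: ρ = 1.112 kg/m³.
In steady level flight, lift balances weight: W = mg = 13600 × 9.81 = 1.3342×10^5 N.
q = ½ρv² = ½ × 1.112 × 130² = 9396 Pa.
Required CL = L/(qS) = 1.3342×10^5/(9396·60.1) = 0.2363.
CD = 0.0276 + 0.0564 × 0.2363² = 0.03075.
D = q·S·CD = 9396 × 60.1 × 0.03075 = 17360 N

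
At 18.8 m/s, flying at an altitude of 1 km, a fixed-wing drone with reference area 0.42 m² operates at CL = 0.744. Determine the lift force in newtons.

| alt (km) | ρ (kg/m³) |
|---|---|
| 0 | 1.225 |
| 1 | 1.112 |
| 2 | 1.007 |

At 1 km, from the table: ρ = 1.112 kg/m³.
L = ½ρv²S·CL = ½ × 1.112 × 18.8² × 0.42 × 0.744 = 61.4 N

L = 61.4 N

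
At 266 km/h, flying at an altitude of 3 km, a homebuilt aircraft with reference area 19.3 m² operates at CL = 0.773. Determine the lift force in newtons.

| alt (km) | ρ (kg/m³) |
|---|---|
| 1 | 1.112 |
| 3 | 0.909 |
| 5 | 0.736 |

L = 37000 N

At 3 km, from the table: ρ = 0.909 kg/m³.
Convert speed: v = 266 km/h ÷ 3.6 = 73.89 m/s.
L = ½ρv²S·CL = ½ × 0.909 × 73.89² × 19.3 × 0.773 = 37000 N ≈ 37 kN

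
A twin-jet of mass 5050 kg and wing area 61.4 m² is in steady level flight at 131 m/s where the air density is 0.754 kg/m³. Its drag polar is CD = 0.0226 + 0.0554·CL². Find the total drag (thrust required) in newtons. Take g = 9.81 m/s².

D = 9320 N

Weight W = mg = 5050 × 9.81 = 49540 N; in level flight L = W.
Dynamic pressure q = 0.5 × 0.754 × 131² = 6470 Pa.
Required CL = L/(qS) = 49540/(6470·61.4) = 0.1247.
CD = 0.0226 + 0.0554 × 0.1247² = 0.02346.
D = q·S·CD = 6470 × 61.4 × 0.02346 = 9320 N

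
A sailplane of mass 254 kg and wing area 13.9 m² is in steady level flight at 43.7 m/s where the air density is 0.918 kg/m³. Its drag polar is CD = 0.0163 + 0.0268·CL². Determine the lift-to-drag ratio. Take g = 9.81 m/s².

L/D = 11.7

Level flight ⇒ L = W = m·g = 254 × 9.81 = 2491.7 N.
Dynamic pressure q = 0.5 × 0.918 × 43.7² = 876.5 Pa.
Required CL = L/(qS) = 2491.7/(876.5·13.9) = 0.2045.
CD = 0.0163 + 0.0268 × 0.2045² = 0.01742.
L/D = CL/CD = 0.2045 / 0.01742 = 11.7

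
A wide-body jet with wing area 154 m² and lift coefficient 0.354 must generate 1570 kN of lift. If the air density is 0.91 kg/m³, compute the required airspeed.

v = 252 m/s

L = ½ρv²S·CL ⇒ v = √(2L/(ρ·S·CL))
v = √(2 × 1.57×10^6 / (0.91 × 154 × 0.354)) = √63290 = 252 m/s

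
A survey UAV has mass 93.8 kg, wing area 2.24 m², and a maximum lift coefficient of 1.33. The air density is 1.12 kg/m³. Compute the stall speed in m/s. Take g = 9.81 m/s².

V_stall = 23.5 m/s

At stall, lift equals weight: L = W = m·g = 93.8 × 9.81 = 920.2 N.
V_stall = √(2W/(ρ·S·CL,max)) = √(2 × 920.2 / (1.12 × 2.24 × 1.33))
V_stall = √551.5 = 23.5 m/s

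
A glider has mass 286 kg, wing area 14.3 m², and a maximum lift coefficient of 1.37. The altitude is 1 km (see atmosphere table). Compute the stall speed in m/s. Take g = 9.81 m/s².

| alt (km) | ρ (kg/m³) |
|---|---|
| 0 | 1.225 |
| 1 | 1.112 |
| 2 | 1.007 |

V_stall = 16 m/s

At 1 km, from the table: ρ = 1.112 kg/m³.
Stall occurs when L = W at CL,max. W = mg = 286 × 9.81 = 2806 N.
V_stall = √(2W/(ρ·S·CL,max)) = √(2 × 2806 / (1.112 × 14.3 × 1.37))
V_stall = √257.6 = 16 m/s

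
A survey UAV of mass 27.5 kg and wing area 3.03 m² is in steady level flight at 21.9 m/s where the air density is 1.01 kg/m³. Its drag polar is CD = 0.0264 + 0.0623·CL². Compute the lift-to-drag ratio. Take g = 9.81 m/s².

L/D = 10.6

In steady level flight, lift balances weight: W = mg = 27.5 × 9.81 = 269.78 N.
Dynamic pressure q = 0.5 × 1.01 × 21.9² = 242.2 Pa.
Required CL = L/(qS) = 269.78/(242.2·3.03) = 0.3676.
CD = 0.0264 + 0.0623 × 0.3676² = 0.03482.
L/D = CL/CD = 0.3676 / 0.03482 = 10.6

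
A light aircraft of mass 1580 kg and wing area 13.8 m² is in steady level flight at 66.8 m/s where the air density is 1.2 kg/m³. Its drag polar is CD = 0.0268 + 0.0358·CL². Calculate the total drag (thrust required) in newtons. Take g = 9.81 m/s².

In steady level flight, lift balances weight: W = mg = 1580 × 9.81 = 15500 N.
q = ½ρv² = ½ × 1.2 × 66.8² = 2677 Pa.
CL = W/(q·S) = 15500 / (2677 × 13.8) = 0.4195.
CD = 0.0268 + 0.0358 × 0.4195² = 0.0331.
D = q·S·CD = 2677 × 13.8 × 0.0331 = 1223 N

D = 1220 N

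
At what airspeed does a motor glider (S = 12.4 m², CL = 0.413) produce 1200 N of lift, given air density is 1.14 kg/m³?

v = 20.3 m/s

L = ½ρv²S·CL ⇒ v = √(2L/(ρ·S·CL))
v = √(2 × 1200 / (1.14 × 12.4 × 0.413)) = √411.1 = 20.3 m/s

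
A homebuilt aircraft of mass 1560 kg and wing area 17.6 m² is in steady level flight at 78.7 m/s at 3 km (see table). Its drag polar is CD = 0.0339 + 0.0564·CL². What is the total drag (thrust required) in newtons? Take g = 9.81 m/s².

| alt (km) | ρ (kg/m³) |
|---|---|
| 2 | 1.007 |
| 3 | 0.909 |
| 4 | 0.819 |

D = 1950 N

At 3 km, from the table: ρ = 0.909 kg/m³.
In steady level flight, lift balances weight: W = mg = 1560 × 9.81 = 15304 N.
q = ½ρv² = ½ × 0.909 × 78.7² = 2815 Pa.
CL = W/(q·S) = 15304 / (2815 × 17.6) = 0.3089.
CD = 0.0339 + 0.0564 × 0.3089² = 0.03928.
D = q·S·CD = 2815 × 17.6 × 0.03928 = 1946 N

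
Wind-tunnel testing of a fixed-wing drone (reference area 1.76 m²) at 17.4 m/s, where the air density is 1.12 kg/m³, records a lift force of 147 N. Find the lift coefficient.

From L = ½ρv²S·CL, rearranging gives CL = 2L/(ρv²S).
CL = 2 × 147 / (1.12 × 17.4² × 1.76) = 0.493

CL = 0.493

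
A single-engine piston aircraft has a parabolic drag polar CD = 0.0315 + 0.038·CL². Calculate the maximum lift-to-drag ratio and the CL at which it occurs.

For CD = CD0 + K·CL², (L/D)max occurs at CL* = √(CD0/K) and equals 1/(2√(K·CD0)).
(L/D)max = 1/(2√(0.038 × 0.0315)) = 1/(2 × 0.0346) = 14.5
CL* = √(0.0315/0.038) = 0.91

(L/D)max = 14.5, at CL = 0.91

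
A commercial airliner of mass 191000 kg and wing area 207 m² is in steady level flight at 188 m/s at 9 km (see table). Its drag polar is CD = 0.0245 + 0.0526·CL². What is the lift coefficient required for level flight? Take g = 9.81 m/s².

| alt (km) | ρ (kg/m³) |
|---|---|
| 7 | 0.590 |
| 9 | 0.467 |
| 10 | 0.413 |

CL = 1.1

At 9 km, from the table: ρ = 0.467 kg/m³.
Weight W = mg = 191000 × 9.81 = 1.8737×10^6 N; in level flight L = W.
q = ½ρv² = ½ × 0.467 × 188² = 8253 Pa.
Required CL = L/(qS) = 1.8737×10^6/(8253·207) = 1.097.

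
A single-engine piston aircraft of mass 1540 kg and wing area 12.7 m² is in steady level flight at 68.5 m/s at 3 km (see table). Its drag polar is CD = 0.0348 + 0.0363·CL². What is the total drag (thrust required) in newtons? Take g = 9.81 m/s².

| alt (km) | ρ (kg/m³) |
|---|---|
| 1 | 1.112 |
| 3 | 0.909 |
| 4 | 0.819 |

D = 1250 N

At 3 km, from the table: ρ = 0.909 kg/m³.
Level flight ⇒ L = W = m·g = 1540 × 9.81 = 15107 N.
q = ½ρv² = ½ × 0.909 × 68.5² = 2133 Pa.
CL = 2W/(ρv²S) = 2×15107/(0.909×68.5²×12.7) = 0.5578.
CD = 0.0348 + 0.0363 × 0.5578² = 0.04609.
D = q·S·CD = 2133 × 12.7 × 0.04609 = 1248 N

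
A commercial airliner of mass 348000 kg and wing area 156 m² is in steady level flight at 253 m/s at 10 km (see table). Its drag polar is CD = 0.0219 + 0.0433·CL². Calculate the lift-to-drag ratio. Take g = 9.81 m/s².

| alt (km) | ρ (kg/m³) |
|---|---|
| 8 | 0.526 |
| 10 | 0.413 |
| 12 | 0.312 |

L/D = 11.8

At 10 km, from the table: ρ = 0.413 kg/m³.
In steady level flight, lift balances weight: W = mg = 348000 × 9.81 = 3.4139×10^6 N.
q = ½ρv² = ½ × 0.413 × 253² = 13220 Pa.
Required CL = L/(qS) = 3.4139×10^6/(13220·156) = 1.656.
CD = 0.0219 + 0.0433 × 1.656² = 0.1406.
L/D = CL/CD = 1.656 / 0.1406 = 11.8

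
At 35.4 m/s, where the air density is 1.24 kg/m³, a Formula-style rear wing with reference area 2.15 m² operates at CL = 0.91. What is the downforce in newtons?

L = ½ρv²S·CL = ½ × 1.24 × 35.4² × 2.15 × 0.91 = 1520 N

L = 1520 N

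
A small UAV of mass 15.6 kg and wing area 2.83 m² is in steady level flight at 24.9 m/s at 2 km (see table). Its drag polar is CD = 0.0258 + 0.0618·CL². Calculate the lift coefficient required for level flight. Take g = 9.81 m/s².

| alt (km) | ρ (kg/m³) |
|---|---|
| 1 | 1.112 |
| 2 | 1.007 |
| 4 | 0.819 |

At 2 km, from the table: ρ = 1.007 kg/m³.
Level flight ⇒ L = W = m·g = 15.6 × 9.81 = 153.04 N.
Dynamic pressure q = 0.5 × 1.007 × 24.9² = 312.2 Pa.
Required CL = L/(qS) = 153.04/(312.2·2.83) = 0.1732.

CL = 0.173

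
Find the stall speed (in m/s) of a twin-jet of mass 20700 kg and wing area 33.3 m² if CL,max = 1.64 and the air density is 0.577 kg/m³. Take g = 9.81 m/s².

V_stall = 114 m/s

Stall occurs when L = W at CL,max. W = mg = 20700 × 9.81 = 2.031×10^5 N.
V_stall = √(2W/(ρ·S·CL,max)) = √(2 × 2.031×10^5 / (0.577 × 33.3 × 1.64))
V_stall = √12890 = 114 m/s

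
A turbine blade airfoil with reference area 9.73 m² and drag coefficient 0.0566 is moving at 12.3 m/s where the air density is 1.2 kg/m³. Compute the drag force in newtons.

Dynamic pressure q = ½ρv² = ½ × 1.2 × 12.3² = 90.77 Pa.
D = q·S·CD = 90.77 × 9.73 × 0.0566 = 50 N

D = 50 N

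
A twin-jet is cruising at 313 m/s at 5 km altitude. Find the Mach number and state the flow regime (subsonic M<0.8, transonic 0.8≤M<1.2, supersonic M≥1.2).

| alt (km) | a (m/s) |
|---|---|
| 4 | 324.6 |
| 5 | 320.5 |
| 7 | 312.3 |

At 5 km, from the table: a = 320.5 m/s.
M = v/a = 313 / 320.5 = 0.977
M = 0.977 → transonic.

M = 0.977 (transonic)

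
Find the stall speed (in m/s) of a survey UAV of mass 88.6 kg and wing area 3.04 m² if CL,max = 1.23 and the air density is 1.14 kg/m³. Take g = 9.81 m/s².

V_stall = 20.2 m/s

Weight W = mg = 88.6 × 9.81 = 869.2 N.
From L = ½ρV²S·CL,max = W: V_stall = √(2W/(ρSCL,max)) = √(2·869.2/(1.14·3.04·1.23))
V_stall = √407.8 = 20.2 m/s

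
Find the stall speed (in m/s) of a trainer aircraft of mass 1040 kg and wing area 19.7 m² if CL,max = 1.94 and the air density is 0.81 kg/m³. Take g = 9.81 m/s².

Stall occurs when L = W at CL,max. W = mg = 1040 × 9.81 = 10200 N.
V_stall = √(2W/(ρ·S·CL,max)) = √(2 × 10200 / (0.81 × 19.7 × 1.94))
V_stall = √659.1 = 25.7 m/s

V_stall = 25.7 m/s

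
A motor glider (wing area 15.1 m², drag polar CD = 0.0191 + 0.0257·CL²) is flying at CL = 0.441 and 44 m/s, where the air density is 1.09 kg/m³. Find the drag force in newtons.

D = 384 N

CD = 0.0191 + 0.0257 × 0.441² = 0.0241
D = ½ρv²S·CD = ½ × 1.09 × 44² × 15.1 × 0.0241 = 384 N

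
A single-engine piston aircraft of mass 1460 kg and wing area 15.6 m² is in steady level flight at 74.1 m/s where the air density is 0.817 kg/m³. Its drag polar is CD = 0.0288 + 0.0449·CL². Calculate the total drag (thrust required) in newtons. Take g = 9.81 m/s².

In steady level flight, lift balances weight: W = mg = 1460 × 9.81 = 14323 N.
Dynamic pressure q = 0.5 × 0.817 × 74.1² = 2243 Pa.
CL = W/(q·S) = 14323 / (2243 × 15.6) = 0.4093.
CD = 0.0288 + 0.0449 × 0.4093² = 0.03632.
D = q·S·CD = 2243 × 15.6 × 0.03632 = 1271 N

D = 1270 N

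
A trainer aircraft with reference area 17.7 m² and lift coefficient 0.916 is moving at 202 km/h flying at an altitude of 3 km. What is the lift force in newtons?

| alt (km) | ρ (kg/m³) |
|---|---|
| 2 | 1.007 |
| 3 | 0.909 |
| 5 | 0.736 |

L = 23200 N

At 3 km, from the table: ρ = 0.909 kg/m³.
Convert speed: v = 202 km/h ÷ 3.6 = 56.11 m/s.
Dynamic pressure q = ½ρv² = ½ × 0.909 × 56.11² = 1431 Pa.
L = q·S·CL = 1431 × 17.7 × 0.916 = 23200 N ≈ 23.2 kN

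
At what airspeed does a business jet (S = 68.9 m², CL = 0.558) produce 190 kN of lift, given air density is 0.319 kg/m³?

L = ½ρv²S·CL ⇒ v = √(2L/(ρ·S·CL))
v = √(2 × 1.9×10^5 / (0.319 × 68.9 × 0.558)) = √30980 = 176 m/s

v = 176 m/s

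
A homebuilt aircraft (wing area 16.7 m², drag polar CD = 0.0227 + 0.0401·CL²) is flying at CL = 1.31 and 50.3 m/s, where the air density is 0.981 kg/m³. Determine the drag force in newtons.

CD = 0.0227 + 0.0401 × 1.31² = 0.09152
D = ½ρv²S·CD = ½ × 0.981 × 50.3² × 16.7 × 0.09152 = 1900 N

D = 1900 N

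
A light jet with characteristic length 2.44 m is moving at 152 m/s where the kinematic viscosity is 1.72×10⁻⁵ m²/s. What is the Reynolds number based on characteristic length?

Re = v·c/ν = 152 × 2.44 / (1.72×10⁻⁵) = 2.16×10^7

Re = 2.16×10^7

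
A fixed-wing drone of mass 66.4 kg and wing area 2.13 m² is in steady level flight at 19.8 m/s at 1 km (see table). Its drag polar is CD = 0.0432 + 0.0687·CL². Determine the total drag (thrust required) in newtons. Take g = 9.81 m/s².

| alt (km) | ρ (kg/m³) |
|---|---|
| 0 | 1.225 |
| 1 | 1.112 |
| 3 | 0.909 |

D = 82.8 N

At 1 km, from the table: ρ = 1.112 kg/m³.
Weight W = mg = 66.4 × 9.81 = 651.38 N; in level flight L = W.
q = ½ρv² = ½ × 1.112 × 19.8² = 218 Pa.
Required CL = L/(qS) = 651.38/(218·2.13) = 1.403.
CD = 0.0432 + 0.0687 × 1.403² = 0.1784.
D = q·S·CD = 218 × 2.13 × 0.1784 = 82.84 N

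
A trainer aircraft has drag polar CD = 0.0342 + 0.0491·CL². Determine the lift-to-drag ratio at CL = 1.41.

L/D = 10.7

CD = 0.0342 + 0.0491 × 1.41² = 0.1318
L/D = CL/CD = 1.41 / 0.1318 = 10.7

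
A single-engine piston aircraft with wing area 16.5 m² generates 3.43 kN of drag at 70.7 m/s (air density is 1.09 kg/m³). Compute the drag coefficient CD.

From D = ½ρv²S·CD, rearranging gives CD = 2D/(ρv²S).
CD = 2 × 3430 / (1.09 × 70.7² × 16.5) = 0.0763

CD = 0.0763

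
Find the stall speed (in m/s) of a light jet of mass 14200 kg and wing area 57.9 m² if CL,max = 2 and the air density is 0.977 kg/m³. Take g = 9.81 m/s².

Stall occurs when L = W at CL,max. W = mg = 14200 × 9.81 = 1.393×10^5 N.
From L = ½ρV²S·CL,max = W: V_stall = √(2W/(ρSCL,max)) = √(2·1.393×10^5/(0.977·57.9·2))
V_stall = √2463 = 49.6 m/s

V_stall = 49.6 m/s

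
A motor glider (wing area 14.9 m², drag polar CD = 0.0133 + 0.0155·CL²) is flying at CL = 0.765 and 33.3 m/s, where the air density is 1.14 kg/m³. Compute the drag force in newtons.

CD = 0.0133 + 0.0155 × 0.765² = 0.02237
D = ½ρv²S·CD = ½ × 1.14 × 33.3² × 14.9 × 0.02237 = 211 N

D = 211 N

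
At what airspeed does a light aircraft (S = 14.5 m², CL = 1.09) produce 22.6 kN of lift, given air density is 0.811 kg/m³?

v = 59.4 m/s

L = ½ρv²S·CL ⇒ v = √(2L/(ρ·S·CL))
v = √(2 × 22600 / (0.811 × 14.5 × 1.09)) = √3526 = 59.4 m/s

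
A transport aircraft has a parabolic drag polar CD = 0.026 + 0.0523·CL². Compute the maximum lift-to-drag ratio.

For CD = CD0 + K·CL², (L/D)max occurs at CL* = √(CD0/K) and equals 1/(2√(K·CD0)).
(L/D)max = 1/(2√(0.0523 × 0.026)) = 1/(2 × 0.03688) = 13.6

(L/D)max = 13.6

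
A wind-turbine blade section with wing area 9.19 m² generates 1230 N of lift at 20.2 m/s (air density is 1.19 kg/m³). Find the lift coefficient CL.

From L = ½ρv²S·CL, rearranging gives CL = 2L/(ρv²S).
CL = 2 × 1230 / (1.19 × 20.2² × 9.19) = 0.551

CL = 0.551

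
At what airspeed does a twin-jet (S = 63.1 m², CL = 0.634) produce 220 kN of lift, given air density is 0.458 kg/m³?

L = ½ρv²S·CL ⇒ v = √(2L/(ρ·S·CL))
v = √(2 × 2.2×10^5 / (0.458 × 63.1 × 0.634)) = √24010 = 155 m/s

v = 155 m/s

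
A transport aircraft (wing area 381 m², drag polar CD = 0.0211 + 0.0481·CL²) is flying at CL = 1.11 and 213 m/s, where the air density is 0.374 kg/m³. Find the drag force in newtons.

CD = 0.0211 + 0.0481 × 1.11² = 0.08036
D = ½ρv²S·CD = ½ × 0.374 × 213² × 381 × 0.08036 = 2.6×10^5 N

D = 2.6×10^5 N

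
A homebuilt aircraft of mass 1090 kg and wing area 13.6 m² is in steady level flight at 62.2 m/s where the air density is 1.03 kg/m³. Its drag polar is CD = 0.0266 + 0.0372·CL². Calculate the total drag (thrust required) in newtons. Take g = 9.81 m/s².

D = 878 N

Level flight ⇒ L = W = m·g = 1090 × 9.81 = 10693 N.
Dynamic pressure q = 0.5 × 1.03 × 62.2² = 1992 Pa.
CL = W/(q·S) = 10693 / (1992 × 13.6) = 0.3946.
CD = 0.0266 + 0.0372 × 0.3946² = 0.03239.
D = q·S·CD = 1992 × 13.6 × 0.03239 = 877.8 N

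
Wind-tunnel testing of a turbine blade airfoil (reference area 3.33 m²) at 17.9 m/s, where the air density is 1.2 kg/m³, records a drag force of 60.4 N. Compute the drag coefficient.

From D = ½ρv²S·CD, rearranging gives CD = 2D/(ρv²S).
CD = 2 × 60.4 / (1.2 × 17.9² × 3.33) = 0.0943

CD = 0.0943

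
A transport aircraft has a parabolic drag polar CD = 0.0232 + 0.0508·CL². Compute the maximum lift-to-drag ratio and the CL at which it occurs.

(L/D)max = 14.6, at CL = 0.676

For CD = CD0 + K·CL², (L/D)max occurs at CL* = √(CD0/K) and equals 1/(2√(K·CD0)).
(L/D)max = 1/(2√(0.0508 × 0.0232)) = 1/(2 × 0.03433) = 14.6
CL* = √(0.0232/0.0508) = 0.676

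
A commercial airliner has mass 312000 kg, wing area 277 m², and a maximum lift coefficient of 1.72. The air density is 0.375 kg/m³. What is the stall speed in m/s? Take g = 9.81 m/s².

V_stall = 185 m/s

Stall occurs when L = W at CL,max. W = mg = 312000 × 9.81 = 3.061×10^6 N.
From L = ½ρV²S·CL,max = W: V_stall = √(2W/(ρSCL,max)) = √(2·3.061×10^6/(0.375·277·1.72))
V_stall = √34260 = 185 m/s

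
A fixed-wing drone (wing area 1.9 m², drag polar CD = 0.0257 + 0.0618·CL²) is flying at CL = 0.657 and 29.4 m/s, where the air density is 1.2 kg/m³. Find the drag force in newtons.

CD = 0.0257 + 0.0618 × 0.657² = 0.05238
D = ½ρv²S·CD = ½ × 1.2 × 29.4² × 1.9 × 0.05238 = 51.6 N

D = 51.6 N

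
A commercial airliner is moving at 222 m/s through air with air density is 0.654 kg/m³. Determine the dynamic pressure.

q = ½ρv² = ½ × 0.654 × 222² = 16100 Pa

q = 16100 Pa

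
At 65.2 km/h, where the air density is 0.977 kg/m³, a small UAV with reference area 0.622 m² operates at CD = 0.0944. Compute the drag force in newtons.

D = 9.41 N

Convert speed: v = 65.2 km/h ÷ 3.6 = 18.11 m/s.
D = ½ρv²S·CD = ½ × 0.977 × 18.11² × 0.622 × 0.0944 = 9.41 N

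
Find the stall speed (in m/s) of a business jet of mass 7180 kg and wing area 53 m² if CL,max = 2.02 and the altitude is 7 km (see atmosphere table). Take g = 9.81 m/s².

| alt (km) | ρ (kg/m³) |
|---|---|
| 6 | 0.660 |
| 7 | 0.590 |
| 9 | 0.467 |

At 7 km, from the table: ρ = 0.590 kg/m³.
Stall occurs when L = W at CL,max. W = mg = 7180 × 9.81 = 70440 N.
V_stall = √(2W/(ρ·S·CL,max)) = √(2 × 70440 / (0.59 × 53 × 2.02))
V_stall = √2230 = 47.2 m/s

V_stall = 47.2 m/s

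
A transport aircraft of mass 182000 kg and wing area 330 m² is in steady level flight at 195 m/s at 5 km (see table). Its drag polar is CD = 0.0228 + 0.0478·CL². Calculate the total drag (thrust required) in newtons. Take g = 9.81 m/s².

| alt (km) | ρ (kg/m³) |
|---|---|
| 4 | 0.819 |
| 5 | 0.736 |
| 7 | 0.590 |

D = 1.38×10^5 N

At 5 km, from the table: ρ = 0.736 kg/m³.
Weight W = mg = 182000 × 9.81 = 1.7854×10^6 N; in level flight L = W.
q = ½ρv² = ½ × 0.736 × 195² = 13990 Pa.
CL = 2W/(ρv²S) = 2×1.7854×10^6/(0.736×195²×330) = 0.3866.
CD = 0.0228 + 0.0478 × 0.3866² = 0.02995.
D = q·S·CD = 13990 × 330 × 0.02995 = 1.383×10^5 N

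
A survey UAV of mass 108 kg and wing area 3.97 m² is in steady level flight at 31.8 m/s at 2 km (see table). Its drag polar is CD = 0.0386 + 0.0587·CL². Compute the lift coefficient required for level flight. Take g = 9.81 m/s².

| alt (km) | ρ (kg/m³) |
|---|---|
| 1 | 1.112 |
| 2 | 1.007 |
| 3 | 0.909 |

CL = 0.524

At 2 km, from the table: ρ = 1.007 kg/m³.
Level flight ⇒ L = W = m·g = 108 × 9.81 = 1059.5 N.
q = ½ρv² = ½ × 1.007 × 31.8² = 509.2 Pa.
CL = W/(q·S) = 1059.5 / (509.2 × 3.97) = 0.5241.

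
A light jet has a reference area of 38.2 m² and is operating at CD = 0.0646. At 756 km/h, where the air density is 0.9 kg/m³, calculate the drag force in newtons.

D = 49000 N

Convert speed: v = 756 km/h ÷ 3.6 = 210 m/s.
D = ½ρv²S·CD = ½ × 0.9 × 210² × 38.2 × 0.0646 = 49000 N ≈ 49 kN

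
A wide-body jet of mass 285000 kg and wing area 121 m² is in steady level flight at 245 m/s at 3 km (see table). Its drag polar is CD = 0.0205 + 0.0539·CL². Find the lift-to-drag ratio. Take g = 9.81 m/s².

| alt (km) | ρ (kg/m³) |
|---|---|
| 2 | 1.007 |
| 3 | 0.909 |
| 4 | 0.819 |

L/D = 14.3

At 3 km, from the table: ρ = 0.909 kg/m³.
Level flight ⇒ L = W = m·g = 285000 × 9.81 = 2.7958×10^6 N.
q = ½ρv² = ½ × 0.909 × 245² = 27280 Pa.
CL = 2W/(ρv²S) = 2×2.7958×10^6/(0.909×245²×121) = 0.847.
CD = 0.0205 + 0.0539 × 0.847² = 0.05916.
L/D = CL/CD = 0.847 / 0.05916 = 14.3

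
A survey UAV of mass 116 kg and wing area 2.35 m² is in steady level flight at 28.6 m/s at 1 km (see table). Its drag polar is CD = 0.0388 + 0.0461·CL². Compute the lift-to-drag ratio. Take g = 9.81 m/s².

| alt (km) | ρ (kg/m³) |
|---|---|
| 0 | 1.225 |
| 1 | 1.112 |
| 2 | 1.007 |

L/D = 11.7

At 1 km, from the table: ρ = 1.112 kg/m³.
Weight W = mg = 116 × 9.81 = 1138 N; in level flight L = W.
q = ½ρv² = ½ × 1.112 × 28.6² = 454.8 Pa.
CL = 2W/(ρv²S) = 2×1138/(1.112×28.6²×2.35) = 1.065.
CD = 0.0388 + 0.0461 × 1.065² = 0.09106.
L/D = CL/CD = 1.065 / 0.09106 = 11.7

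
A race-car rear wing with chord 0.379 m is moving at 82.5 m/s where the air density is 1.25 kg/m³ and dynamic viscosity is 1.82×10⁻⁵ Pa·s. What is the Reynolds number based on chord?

Re = 2.15×10^6

Re = ρ·v·c/μ = 1.25 × 82.5 × 0.379 / (1.82×10⁻⁵) = 2.15×10^6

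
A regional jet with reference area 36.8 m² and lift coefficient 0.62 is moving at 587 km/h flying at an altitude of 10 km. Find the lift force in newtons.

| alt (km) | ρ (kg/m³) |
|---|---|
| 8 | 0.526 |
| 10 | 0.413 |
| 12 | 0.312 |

L = 1.25×10^5 N

At 10 km, from the table: ρ = 0.413 kg/m³.
Convert speed: v = 587 km/h ÷ 3.6 = 163.1 m/s.
Dynamic pressure q = ½ρv² = ½ × 0.413 × 163.1² = 5490 Pa.
L = q·S·CL = 5490 × 36.8 × 0.62 = 1.25×10^5 N ≈ 125 kN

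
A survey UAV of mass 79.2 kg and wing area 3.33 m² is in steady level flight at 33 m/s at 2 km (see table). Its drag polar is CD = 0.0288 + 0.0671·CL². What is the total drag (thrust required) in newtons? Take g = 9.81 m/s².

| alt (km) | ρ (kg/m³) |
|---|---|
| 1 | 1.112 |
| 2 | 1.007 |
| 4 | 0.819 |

At 2 km, from the table: ρ = 1.007 kg/m³.
Weight W = mg = 79.2 × 9.81 = 776.95 N; in level flight L = W.
Dynamic pressure q = 0.5 × 1.007 × 33² = 548.3 Pa.
CL = 2W/(ρv²S) = 2×776.95/(1.007×33²×3.33) = 0.4255.
CD = 0.0288 + 0.0671 × 0.4255² = 0.04095.
D = q·S·CD = 548.3 × 3.33 × 0.04095 = 74.77 N

D = 74.8 N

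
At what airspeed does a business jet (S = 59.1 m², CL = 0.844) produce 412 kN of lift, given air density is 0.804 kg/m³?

L = ½ρv²S·CL ⇒ v = √(2L/(ρ·S·CL))
v = √(2 × 4.12×10^5 / (0.804 × 59.1 × 0.844)) = √20550 = 143 m/s

v = 143 m/s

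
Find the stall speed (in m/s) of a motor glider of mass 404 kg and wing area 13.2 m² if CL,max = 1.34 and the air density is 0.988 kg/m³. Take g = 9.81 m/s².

At stall, lift equals weight: L = W = m·g = 404 × 9.81 = 3963 N.
V_stall = √(2W/(ρ·S·CL,max)) = √(2 × 3963 / (0.988 × 13.2 × 1.34))
V_stall = √453.6 = 21.3 m/s

V_stall = 21.3 m/s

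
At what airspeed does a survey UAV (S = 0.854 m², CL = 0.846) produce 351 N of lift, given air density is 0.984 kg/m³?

v = 31.4 m/s

L = ½ρv²S·CL ⇒ v = √(2L/(ρ·S·CL))
v = √(2 × 351 / (0.984 × 0.854 × 0.846)) = √987.4 = 31.4 m/s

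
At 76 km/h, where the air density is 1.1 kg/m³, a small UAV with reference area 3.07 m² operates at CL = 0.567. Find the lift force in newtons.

L = 427 N

Convert speed: v = 76 km/h ÷ 3.6 = 21.11 m/s.
Dynamic pressure q = ½ρv² = ½ × 1.1 × 21.11² = 245.1 Pa.
L = q·S·CL = 245.1 × 3.07 × 0.567 = 427 N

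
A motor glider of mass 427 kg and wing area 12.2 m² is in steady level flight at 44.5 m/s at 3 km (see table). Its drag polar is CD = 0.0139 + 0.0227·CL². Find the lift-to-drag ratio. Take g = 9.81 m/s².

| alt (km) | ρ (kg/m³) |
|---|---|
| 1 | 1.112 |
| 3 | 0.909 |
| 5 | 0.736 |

L/D = 22.2

At 3 km, from the table: ρ = 0.909 kg/m³.
Level flight ⇒ L = W = m·g = 427 × 9.81 = 4188.9 N.
q = ½ρv² = ½ × 0.909 × 44.5² = 900 Pa.
CL = 2W/(ρv²S) = 2×4188.9/(0.909×44.5²×12.2) = 0.3815.
CD = 0.0139 + 0.0227 × 0.3815² = 0.0172.
L/D = CL/CD = 0.3815 / 0.0172 = 22.2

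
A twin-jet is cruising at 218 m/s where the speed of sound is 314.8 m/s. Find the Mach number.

M = 0.693

M = v/a = 218 / 314.8 = 0.693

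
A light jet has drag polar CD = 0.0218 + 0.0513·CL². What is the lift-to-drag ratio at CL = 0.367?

L/D = 12.8

CD = 0.0218 + 0.0513 × 0.367² = 0.02871
L/D = CL/CD = 0.367 / 0.02871 = 12.8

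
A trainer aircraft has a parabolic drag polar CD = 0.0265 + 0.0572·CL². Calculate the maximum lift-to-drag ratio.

For CD = CD0 + K·CL², (L/D)max occurs at CL* = √(CD0/K) and equals 1/(2√(K·CD0)).
(L/D)max = 1/(2√(0.0572 × 0.0265)) = 1/(2 × 0.03893) = 12.8

(L/D)max = 12.8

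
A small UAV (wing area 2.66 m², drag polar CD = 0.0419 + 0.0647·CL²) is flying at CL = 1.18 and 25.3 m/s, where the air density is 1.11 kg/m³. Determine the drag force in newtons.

D = 125 N

CD = 0.0419 + 0.0647 × 1.18² = 0.132
D = ½ρv²S·CD = ½ × 1.11 × 25.3² × 2.66 × 0.132 = 125 N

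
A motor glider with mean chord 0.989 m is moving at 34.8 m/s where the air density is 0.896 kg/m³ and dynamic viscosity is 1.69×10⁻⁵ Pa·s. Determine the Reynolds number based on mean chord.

Re = 1.82×10^6

Re = ρ·v·c/μ = 0.896 × 34.8 × 0.989 / (1.69×10⁻⁵) = 1.82×10^6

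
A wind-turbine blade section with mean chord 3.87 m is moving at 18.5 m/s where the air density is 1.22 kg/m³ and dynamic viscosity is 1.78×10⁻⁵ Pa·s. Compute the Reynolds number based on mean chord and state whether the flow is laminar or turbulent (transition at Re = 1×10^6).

Re = ρ·v·c/μ = 1.22 × 18.5 × 3.87 / (1.78×10⁻⁵) = 4.91×10^6
Since 4.91×10^6 > 1×10^6, the flow is turbulent.

Re = 4.91×10^6 (turbulent)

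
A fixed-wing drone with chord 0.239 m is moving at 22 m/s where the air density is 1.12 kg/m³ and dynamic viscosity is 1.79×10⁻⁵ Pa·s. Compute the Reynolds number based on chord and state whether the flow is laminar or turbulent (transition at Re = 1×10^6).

Re = 3.29×10^5 (laminar)

Re = ρ·v·c/μ = 1.12 × 22 × 0.239 / (1.79×10⁻⁵) = 3.29×10^5
Since 3.29×10^5 < 1×10^6, the flow is laminar.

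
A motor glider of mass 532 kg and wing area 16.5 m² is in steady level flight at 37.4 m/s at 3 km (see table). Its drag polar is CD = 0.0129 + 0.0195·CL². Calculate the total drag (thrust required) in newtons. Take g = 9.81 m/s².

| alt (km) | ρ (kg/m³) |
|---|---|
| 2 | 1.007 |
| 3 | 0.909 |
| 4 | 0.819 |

D = 186 N

At 3 km, from the table: ρ = 0.909 kg/m³.
Level flight ⇒ L = W = m·g = 532 × 9.81 = 5218.9 N.
Dynamic pressure q = 0.5 × 0.909 × 37.4² = 635.7 Pa.
Required CL = L/(qS) = 5218.9/(635.7·16.5) = 0.4975.
CD = 0.0129 + 0.0195 × 0.4975² = 0.01773.
D = q·S·CD = 635.7 × 16.5 × 0.01773 = 185.9 N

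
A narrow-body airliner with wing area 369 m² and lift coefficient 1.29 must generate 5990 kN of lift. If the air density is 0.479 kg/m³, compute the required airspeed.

L = ½ρv²S·CL ⇒ v = √(2L/(ρ·S·CL))
v = √(2 × 5.99×10^6 / (0.479 × 369 × 1.29)) = √52540 = 229 m/s

v = 229 m/s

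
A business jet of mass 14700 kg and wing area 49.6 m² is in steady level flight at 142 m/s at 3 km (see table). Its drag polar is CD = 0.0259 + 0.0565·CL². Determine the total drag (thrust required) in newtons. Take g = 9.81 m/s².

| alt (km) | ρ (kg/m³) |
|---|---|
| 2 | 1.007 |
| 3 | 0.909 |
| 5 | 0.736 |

D = 14400 N

At 3 km, from the table: ρ = 0.909 kg/m³.
In steady level flight, lift balances weight: W = mg = 14700 × 9.81 = 1.4421×10^5 N.
q = ½ρv² = ½ × 0.909 × 142² = 9165 Pa.
CL = W/(q·S) = 1.4421×10^5 / (9165 × 49.6) = 0.3172.
CD = 0.0259 + 0.0565 × 0.3172² = 0.03159.
D = q·S·CD = 9165 × 49.6 × 0.03159 = 14360 N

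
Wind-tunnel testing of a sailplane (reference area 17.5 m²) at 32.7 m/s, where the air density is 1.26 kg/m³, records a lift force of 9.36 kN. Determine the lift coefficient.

CL = 0.794

From L = ½ρv²S·CL, rearranging gives CL = 2L/(ρv²S).
CL = 2 × 9360 / (1.26 × 32.7² × 17.5) = 0.794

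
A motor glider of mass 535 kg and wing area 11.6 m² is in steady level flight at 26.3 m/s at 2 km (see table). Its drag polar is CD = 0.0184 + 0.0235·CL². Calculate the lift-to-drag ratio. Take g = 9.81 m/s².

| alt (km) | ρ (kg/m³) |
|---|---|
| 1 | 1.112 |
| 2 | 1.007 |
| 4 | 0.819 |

L/D = 22.4

At 2 km, from the table: ρ = 1.007 kg/m³.
In steady level flight, lift balances weight: W = mg = 535 × 9.81 = 5248.4 N.
q = ½ρv² = ½ × 1.007 × 26.3² = 348.3 Pa.
CL = W/(q·S) = 5248.4 / (348.3 × 11.6) = 1.299.
CD = 0.0184 + 0.0235 × 1.299² = 0.05806.
L/D = CL/CD = 1.299 / 0.05806 = 22.4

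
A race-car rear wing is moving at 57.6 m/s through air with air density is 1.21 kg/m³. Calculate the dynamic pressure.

q = ½ρv² = ½ × 1.21 × 57.6² = 2010 Pa

q = 2010 Pa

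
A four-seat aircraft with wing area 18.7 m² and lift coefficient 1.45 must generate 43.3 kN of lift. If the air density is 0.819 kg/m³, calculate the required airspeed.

v = 62.4 m/s

L = ½ρv²S·CL ⇒ v = √(2L/(ρ·S·CL))
v = √(2 × 43300 / (0.819 × 18.7 × 1.45)) = √3900 = 62.4 m/s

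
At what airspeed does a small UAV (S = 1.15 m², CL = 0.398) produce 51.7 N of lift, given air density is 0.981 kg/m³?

v = 15.2 m/s

L = ½ρv²S·CL ⇒ v = √(2L/(ρ·S·CL))
v = √(2 × 51.7 / (0.981 × 1.15 × 0.398)) = √230.3 = 15.2 m/s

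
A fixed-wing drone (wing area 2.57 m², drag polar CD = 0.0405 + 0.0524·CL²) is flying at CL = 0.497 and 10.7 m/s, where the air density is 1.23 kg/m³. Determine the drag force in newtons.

D = 9.67 N

CD = 0.0405 + 0.0524 × 0.497² = 0.05344
D = ½ρv²S·CD = ½ × 1.23 × 10.7² × 2.57 × 0.05344 = 9.67 N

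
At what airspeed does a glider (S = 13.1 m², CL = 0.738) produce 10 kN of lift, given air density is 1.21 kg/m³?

L = ½ρv²S·CL ⇒ v = √(2L/(ρ·S·CL))
v = √(2 × 10000 / (1.21 × 13.1 × 0.738)) = √1710 = 41.3 m/s

v = 41.3 m/s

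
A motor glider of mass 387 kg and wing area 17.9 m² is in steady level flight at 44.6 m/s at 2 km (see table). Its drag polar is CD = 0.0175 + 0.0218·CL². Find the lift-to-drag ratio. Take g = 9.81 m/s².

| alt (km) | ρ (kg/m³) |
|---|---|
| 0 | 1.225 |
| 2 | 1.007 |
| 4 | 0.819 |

L/D = 11.5

At 2 km, from the table: ρ = 1.007 kg/m³.
Level flight ⇒ L = W = m·g = 387 × 9.81 = 3796.5 N.
Dynamic pressure q = 0.5 × 1.007 × 44.6² = 1002 Pa.
CL = 2W/(ρv²S) = 2×3796.5/(1.007×44.6²×17.9) = 0.2118.
CD = 0.0175 + 0.0218 × 0.2118² = 0.01848.
L/D = CL/CD = 0.2118 / 0.01848 = 11.5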